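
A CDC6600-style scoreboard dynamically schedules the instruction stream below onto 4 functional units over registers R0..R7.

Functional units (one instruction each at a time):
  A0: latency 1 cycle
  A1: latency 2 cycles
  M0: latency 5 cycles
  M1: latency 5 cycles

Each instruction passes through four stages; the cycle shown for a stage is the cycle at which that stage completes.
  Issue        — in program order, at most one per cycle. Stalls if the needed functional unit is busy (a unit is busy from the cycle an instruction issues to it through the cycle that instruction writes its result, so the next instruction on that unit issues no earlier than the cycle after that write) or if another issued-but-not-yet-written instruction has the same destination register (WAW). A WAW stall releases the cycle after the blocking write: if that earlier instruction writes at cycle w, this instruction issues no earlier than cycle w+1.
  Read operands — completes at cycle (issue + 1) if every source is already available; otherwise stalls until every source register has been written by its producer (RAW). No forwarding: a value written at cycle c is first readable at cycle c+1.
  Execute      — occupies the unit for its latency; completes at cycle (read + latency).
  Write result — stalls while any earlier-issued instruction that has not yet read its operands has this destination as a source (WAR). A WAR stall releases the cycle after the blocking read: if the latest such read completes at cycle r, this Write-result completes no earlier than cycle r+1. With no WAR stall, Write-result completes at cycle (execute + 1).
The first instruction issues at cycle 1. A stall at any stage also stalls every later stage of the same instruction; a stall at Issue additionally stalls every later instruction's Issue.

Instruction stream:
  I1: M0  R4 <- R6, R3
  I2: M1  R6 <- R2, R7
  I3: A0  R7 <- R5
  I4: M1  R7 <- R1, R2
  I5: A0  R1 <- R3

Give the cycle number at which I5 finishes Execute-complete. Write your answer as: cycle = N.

cycle 1: I1 dispatched to M0
cycle 2: I1 operands ready | I2 dispatched to M1
cycle 3: I2 operands ready | I3 dispatched to A0
cycle 4: I3 operands ready
cycle 5: I3 complete
cycle 6: R7←I3
cycle 7: I1 complete
cycle 8: R4←I1 | I2 complete
cycle 9: R6←I2
cycle 10: I4 dispatched to M1
cycle 11: I4 operands ready | I5 dispatched to A0
cycle 12: I5 operands ready
cycle 13: I5 complete
cycle 14: R1←I5
cycle 16: I4 complete
cycle 17: R7←I4

cycle = 13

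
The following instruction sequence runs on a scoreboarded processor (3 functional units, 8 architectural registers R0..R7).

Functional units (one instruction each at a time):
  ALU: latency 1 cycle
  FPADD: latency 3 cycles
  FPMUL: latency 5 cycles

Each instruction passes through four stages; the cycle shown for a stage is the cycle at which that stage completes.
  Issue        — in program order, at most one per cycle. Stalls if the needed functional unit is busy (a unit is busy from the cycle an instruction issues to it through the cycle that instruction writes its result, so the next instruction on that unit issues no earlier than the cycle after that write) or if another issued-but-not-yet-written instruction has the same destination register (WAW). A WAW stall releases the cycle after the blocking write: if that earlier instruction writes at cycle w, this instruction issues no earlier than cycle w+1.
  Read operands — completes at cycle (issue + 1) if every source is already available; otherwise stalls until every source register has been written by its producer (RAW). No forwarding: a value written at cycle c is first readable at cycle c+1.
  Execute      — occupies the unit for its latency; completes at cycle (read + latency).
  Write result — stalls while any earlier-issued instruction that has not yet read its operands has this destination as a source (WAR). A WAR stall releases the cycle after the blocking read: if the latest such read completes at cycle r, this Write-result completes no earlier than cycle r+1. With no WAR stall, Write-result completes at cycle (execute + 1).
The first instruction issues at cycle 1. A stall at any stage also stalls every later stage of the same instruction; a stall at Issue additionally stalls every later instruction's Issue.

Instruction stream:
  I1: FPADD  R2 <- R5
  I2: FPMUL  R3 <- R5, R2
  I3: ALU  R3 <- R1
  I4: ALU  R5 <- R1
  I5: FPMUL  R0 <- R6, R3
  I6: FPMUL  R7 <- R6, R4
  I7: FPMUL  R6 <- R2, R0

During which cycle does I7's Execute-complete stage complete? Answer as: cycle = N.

t=1  I1→FPADD
t=2  I1 RO; I2→FPMUL
t=5  I1 EX
t=6  I1 WR R2
t=7  I2 RO
t=12  I2 EX
t=13  I2 WR R3
t=14  I3→ALU
t=15  I3 RO
t=16  I3 EX
t=17  I3 WR R3
t=18  I4→ALU
t=19  I4 RO; I5→FPMUL
t=20  I4 EX; I5 RO
t=21  I4 WR R5
t=25  I5 EX
t=26  I5 WR R0
t=27  I6→FPMUL
t=28  I6 RO
t=33  I6 EX
t=34  I6 WR R7
t=35  I7→FPMUL
t=36  I7 RO
t=41  I7 EX
t=42  I7 WR R6

cycle = 41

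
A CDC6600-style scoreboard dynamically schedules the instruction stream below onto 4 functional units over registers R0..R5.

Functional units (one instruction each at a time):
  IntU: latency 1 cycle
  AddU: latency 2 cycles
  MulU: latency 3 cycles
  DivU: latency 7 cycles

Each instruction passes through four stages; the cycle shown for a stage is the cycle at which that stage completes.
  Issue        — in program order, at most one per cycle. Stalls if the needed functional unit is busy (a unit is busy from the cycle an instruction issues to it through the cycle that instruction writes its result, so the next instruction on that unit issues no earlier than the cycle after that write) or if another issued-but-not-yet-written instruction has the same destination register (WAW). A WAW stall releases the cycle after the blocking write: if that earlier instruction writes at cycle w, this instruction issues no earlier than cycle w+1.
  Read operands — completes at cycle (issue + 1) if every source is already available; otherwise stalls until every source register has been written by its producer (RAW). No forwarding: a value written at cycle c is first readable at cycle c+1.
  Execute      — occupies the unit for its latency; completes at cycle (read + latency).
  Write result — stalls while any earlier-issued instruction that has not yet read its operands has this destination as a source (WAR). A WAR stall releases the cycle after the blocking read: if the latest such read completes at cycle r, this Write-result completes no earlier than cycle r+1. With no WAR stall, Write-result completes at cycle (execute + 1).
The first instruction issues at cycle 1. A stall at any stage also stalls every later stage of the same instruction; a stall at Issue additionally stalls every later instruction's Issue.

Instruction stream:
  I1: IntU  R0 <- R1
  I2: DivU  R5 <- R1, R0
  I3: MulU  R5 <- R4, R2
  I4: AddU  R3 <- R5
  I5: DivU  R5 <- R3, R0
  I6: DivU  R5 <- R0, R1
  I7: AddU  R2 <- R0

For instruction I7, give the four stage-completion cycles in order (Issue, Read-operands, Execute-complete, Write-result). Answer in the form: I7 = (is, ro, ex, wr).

[1] I1 dispatched to IntU
[2] I1 operands ready | I2 dispatched to DivU
[3] I1 complete
[4] R0←I1
[5] I2 operands ready
[12] I2 complete
[13] R5←I2
[14] I3 dispatched to MulU
[15] I3 operands ready | I4 dispatched to AddU
[18] I3 complete
[19] R5←I3
[20] I4 operands ready | I5 dispatched to DivU
[22] I4 complete
[23] R3←I4
[24] I5 operands ready
[31] I5 complete
[32] R5←I5
[33] I6 dispatched to DivU
[34] I6 operands ready | I7 dispatched to AddU
[35] I7 operands ready
[37] I7 complete
[38] R2←I7
[41] I6 complete
[42] R5←I6

I7 = (34, 35, 37, 38)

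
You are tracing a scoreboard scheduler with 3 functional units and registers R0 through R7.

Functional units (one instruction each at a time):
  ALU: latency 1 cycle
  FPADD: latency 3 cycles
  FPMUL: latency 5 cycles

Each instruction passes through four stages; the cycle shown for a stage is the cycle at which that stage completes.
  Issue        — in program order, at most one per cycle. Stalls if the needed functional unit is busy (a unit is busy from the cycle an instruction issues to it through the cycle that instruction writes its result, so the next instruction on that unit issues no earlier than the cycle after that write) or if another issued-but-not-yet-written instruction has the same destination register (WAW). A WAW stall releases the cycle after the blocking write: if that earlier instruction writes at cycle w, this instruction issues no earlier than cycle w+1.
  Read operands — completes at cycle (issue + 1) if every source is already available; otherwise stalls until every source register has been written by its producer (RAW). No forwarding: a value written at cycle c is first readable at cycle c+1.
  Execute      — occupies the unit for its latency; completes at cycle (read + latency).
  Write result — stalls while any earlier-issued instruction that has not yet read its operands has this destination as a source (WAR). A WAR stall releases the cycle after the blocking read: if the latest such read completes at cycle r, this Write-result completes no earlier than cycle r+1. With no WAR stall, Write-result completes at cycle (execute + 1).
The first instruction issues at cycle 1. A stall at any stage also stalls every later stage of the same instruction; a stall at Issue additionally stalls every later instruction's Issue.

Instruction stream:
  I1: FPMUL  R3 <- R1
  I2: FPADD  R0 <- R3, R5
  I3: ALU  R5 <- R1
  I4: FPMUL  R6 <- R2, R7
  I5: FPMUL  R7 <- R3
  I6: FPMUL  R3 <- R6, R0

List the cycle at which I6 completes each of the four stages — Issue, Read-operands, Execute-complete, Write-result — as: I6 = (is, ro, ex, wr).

1) issue 1, read 2, done 7, write 8
2) issue 2, read 9, done 12, write 13  <RAW R3: wait I1 write@8>
3) issue 3, read 4, done 5, write 10  <WAR R5: wait I2 read@9>
4) issue 9, read 10, done 15, write 16  <struct: FPMUL busy until I1 writes@8>
5) issue 17, read 18, done 23, write 24  <struct: FPMUL busy until I4 writes@16>
6) issue 25, read 26, done 31, write 32  <struct: FPMUL busy until I5 writes@24>

I6 = (25, 26, 31, 32)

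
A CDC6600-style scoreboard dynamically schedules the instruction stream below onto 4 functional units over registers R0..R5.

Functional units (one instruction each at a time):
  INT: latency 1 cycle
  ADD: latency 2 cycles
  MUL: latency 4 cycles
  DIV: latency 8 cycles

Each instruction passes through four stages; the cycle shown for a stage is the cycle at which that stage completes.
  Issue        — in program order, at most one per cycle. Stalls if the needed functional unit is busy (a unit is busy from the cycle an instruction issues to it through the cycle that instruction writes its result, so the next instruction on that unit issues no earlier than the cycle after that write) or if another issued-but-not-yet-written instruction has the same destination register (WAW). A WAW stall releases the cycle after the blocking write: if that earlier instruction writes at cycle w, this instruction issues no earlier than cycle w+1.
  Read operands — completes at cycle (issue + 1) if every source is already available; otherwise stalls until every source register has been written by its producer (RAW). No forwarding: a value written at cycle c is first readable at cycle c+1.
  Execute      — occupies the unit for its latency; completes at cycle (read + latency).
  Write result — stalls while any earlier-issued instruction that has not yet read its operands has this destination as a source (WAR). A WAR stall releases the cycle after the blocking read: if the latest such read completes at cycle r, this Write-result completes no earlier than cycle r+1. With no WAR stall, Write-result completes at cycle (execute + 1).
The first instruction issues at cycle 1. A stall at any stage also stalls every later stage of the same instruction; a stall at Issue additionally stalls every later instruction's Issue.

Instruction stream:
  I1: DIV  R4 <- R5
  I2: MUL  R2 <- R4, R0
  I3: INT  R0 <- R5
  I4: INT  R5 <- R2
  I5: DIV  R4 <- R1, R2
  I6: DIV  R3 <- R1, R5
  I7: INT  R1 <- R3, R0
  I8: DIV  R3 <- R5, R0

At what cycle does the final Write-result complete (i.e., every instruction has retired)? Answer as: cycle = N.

cycle = 49

t=1  issue I1 (DIV)
t=2  I1 read-ops; issue I2 (MUL)
t=3  issue I3 (INT)
t=4  I3 read-ops
t=5  I3 finished on INT
t=10  I1 finished on DIV
t=11  I1→R4
t=12  I2 read-ops
t=13  I3→R0
t=14  issue I4 (INT)
t=15  issue I5 (DIV)
t=16  I2 finished on MUL
t=17  I2→R2
t=18  I4 read-ops; I5 read-ops
t=19  I4 finished on INT
t=20  I4→R5
t=26  I5 finished on DIV
t=27  I5→R4
t=28  issue I6 (DIV)
t=29  I6 read-ops; issue I7 (INT)
t=37  I6 finished on DIV
t=38  I6→R3
t=39  I7 read-ops; issue I8 (DIV)
t=40  I7 finished on INT; I8 read-ops
t=41  I7→R1
t=48  I8 finished on DIV
t=49  I8→R3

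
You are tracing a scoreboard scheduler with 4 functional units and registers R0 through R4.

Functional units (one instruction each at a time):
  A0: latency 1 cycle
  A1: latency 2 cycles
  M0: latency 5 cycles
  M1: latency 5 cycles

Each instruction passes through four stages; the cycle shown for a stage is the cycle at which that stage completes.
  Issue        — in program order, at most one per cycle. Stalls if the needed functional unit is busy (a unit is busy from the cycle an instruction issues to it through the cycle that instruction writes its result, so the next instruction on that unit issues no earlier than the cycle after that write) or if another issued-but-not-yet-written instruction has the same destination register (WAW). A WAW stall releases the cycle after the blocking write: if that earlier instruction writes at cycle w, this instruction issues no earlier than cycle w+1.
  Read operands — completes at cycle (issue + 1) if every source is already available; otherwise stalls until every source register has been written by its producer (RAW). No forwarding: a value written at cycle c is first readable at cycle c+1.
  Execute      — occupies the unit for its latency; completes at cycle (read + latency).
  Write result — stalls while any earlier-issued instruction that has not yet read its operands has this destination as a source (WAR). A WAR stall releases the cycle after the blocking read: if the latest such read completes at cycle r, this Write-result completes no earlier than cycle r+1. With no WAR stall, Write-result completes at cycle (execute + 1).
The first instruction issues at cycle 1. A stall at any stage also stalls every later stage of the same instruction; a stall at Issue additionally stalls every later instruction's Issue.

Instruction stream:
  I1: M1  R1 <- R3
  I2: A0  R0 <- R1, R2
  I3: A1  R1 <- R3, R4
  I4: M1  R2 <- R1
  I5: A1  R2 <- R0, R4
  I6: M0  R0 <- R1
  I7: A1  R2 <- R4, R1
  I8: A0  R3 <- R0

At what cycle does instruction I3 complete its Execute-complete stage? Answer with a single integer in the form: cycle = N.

1) issue 1, read 2, done 7, write 8
2) issue 2, read 9, done 10, write 11  <RAW R1: wait I1 write@8>
3) issue 9, read 10, done 12, write 13  <WAW R1: wait I1 write@8>
4) issue 10, read 14, done 19, write 20  <RAW R1: wait I3 write@13>
5) issue 21, read 22, done 24, write 25  <WAW R2: wait I4 write@20>
6) issue 22, read 23, done 28, write 29
7) issue 26, read 27, done 29, write 30  <struct: A1 busy until I5 writes@25>
8) issue 27, read 30, done 31, write 32  <RAW R0: wait I6 write@29>

cycle = 12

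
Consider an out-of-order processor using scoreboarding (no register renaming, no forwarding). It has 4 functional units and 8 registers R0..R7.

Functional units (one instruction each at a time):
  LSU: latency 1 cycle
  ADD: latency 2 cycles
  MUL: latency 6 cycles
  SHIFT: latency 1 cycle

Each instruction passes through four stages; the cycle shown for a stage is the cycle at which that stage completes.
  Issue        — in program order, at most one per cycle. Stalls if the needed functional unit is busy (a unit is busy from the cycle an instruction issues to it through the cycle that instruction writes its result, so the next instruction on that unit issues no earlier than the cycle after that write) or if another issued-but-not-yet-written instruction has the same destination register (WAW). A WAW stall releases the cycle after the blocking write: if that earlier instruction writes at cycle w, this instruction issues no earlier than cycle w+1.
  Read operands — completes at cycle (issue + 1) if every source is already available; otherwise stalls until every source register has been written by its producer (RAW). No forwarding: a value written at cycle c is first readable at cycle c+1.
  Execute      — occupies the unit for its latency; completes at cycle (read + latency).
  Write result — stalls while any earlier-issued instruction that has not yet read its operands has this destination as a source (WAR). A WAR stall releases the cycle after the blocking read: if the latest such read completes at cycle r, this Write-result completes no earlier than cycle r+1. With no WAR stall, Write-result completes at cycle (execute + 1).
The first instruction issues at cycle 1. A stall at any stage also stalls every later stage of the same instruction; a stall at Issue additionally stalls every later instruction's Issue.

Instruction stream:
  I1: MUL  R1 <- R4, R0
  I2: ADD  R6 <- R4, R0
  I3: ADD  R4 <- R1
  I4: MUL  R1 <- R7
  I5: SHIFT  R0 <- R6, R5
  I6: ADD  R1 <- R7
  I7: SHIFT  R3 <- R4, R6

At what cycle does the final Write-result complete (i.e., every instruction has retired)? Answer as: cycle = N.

[I1] 1/2/8/9
[I2] 2/3/5/6
[I3] 7/10/12/13  (struct: ADD busy until I2 writes@6; RAW R1: wait I1 write@9)
[I4] 10/11/17/18  (struct: MUL busy until I1 writes@9)
[I5] 11/12/13/14
[I6] 19/20/22/23  (WAW R1: wait I4 write@18)
[I7] 20/21/22/23

cycle = 23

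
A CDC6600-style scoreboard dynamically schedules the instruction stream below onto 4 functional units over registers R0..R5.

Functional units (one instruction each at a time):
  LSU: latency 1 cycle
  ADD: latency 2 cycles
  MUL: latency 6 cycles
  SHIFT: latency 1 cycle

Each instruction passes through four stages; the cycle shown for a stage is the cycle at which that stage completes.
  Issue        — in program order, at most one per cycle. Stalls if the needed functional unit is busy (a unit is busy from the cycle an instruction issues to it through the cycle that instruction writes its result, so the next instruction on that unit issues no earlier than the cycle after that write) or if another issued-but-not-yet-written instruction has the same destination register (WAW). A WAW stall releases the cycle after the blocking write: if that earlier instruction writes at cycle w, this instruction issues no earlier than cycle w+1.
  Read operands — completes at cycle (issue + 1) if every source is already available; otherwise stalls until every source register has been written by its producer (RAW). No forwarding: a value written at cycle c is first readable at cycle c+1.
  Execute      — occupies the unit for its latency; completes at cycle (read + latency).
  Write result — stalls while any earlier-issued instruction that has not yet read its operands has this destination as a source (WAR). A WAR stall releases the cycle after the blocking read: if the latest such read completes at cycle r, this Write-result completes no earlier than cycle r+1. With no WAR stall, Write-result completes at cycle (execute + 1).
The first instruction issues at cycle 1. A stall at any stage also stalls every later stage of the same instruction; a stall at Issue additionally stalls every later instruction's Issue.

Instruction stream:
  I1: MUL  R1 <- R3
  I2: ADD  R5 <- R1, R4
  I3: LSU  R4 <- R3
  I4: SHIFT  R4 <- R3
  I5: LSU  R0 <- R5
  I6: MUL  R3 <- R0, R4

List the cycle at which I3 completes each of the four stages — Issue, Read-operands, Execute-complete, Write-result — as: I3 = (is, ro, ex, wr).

cycle 1: I1 issues→MUL
cycle 2: I1 reads, I2 issues→ADD
cycle 3: I3 issues→LSU
cycle 4: I3 reads
cycle 5: I3 exec-done
cycle 8: I1 exec-done
cycle 9: I1 writes R1
cycle 10: I2 reads
cycle 11: I3 writes R4
cycle 12: I2 exec-done, I4 issues→SHIFT
cycle 13: I2 writes R5, I4 reads, I5 issues→LSU
cycle 14: I4 exec-done, I5 reads, I6 issues→MUL
cycle 15: I4 writes R4, I5 exec-done
cycle 16: I5 writes R0
cycle 17: I6 reads
cycle 23: I6 exec-done
cycle 24: I6 writes R3

I3 = (3, 4, 5, 11)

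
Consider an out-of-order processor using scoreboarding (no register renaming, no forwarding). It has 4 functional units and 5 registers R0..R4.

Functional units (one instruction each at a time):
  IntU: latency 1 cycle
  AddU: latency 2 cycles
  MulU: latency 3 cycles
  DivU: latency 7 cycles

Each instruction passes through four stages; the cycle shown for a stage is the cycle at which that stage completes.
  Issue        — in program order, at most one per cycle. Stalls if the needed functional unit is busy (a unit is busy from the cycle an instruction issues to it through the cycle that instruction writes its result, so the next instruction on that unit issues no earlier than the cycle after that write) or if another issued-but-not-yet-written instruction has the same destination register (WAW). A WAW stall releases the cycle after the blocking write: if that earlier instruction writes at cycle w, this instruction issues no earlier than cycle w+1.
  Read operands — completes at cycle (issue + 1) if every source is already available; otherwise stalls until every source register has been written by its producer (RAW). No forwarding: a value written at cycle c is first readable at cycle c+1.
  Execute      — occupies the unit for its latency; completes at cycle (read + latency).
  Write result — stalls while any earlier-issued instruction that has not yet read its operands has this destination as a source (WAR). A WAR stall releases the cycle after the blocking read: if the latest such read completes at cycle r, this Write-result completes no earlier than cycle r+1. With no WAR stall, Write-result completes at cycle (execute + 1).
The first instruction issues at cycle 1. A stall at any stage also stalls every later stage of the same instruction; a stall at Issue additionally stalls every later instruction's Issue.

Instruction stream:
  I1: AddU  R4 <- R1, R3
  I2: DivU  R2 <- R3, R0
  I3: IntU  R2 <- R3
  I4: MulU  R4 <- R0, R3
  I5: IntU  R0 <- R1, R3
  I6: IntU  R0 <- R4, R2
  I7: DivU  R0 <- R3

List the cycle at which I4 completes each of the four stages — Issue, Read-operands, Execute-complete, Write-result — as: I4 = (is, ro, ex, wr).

I4 = (13, 14, 17, 18)

[1] I1→AddU
[2] I1 RO | I2→DivU
[3] I2 RO
[4] I1 EX
[5] I1 WR R4
[10] I2 EX
[11] I2 WR R2
[12] I3→IntU
[13] I3 RO | I4→MulU
[14] I3 EX | I4 RO
[15] I3 WR R2
[16] I5→IntU
[17] I4 EX | I5 RO
[18] I4 WR R4 | I5 EX
[19] I5 WR R0
[20] I6→IntU
[21] I6 RO
[22] I6 EX
[23] I6 WR R0
[24] I7→DivU
[25] I7 RO
[32] I7 EX
[33] I7 WR R0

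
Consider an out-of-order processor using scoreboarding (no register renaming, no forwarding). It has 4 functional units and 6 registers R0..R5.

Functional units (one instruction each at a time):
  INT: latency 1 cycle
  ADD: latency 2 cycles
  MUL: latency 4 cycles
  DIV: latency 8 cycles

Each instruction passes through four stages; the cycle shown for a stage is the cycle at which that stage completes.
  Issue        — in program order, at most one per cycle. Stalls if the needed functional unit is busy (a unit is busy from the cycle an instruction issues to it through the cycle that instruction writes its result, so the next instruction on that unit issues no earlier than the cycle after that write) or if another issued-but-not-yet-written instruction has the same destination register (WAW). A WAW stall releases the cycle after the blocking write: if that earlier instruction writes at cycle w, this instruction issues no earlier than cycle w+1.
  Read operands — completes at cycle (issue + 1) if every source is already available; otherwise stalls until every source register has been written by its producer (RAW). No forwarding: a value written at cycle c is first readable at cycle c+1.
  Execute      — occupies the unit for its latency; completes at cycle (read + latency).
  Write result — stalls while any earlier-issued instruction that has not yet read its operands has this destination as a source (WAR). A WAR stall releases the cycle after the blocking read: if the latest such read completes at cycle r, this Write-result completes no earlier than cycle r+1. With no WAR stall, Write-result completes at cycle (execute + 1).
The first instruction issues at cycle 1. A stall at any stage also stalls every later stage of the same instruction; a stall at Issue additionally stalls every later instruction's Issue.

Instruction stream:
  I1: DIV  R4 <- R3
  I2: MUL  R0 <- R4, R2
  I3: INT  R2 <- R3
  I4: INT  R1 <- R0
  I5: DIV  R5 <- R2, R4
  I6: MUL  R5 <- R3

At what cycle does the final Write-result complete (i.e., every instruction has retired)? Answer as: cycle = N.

t=1  I1 issues→DIV
t=2  I1 reads · I2 issues→MUL
t=3  I3 issues→INT
t=4  I3 reads
t=5  I3 exec-done
t=10  I1 exec-done
t=11  I1 writes R4
t=12  I2 reads
t=13  I3 writes R2
t=14  I4 issues→INT
t=15  I5 issues→DIV
t=16  I2 exec-done · I5 reads
t=17  I2 writes R0
t=18  I4 reads
t=19  I4 exec-done
t=20  I4 writes R1
t=24  I5 exec-done
t=25  I5 writes R5
t=26  I6 issues→MUL
t=27  I6 reads
t=31  I6 exec-done
t=32  I6 writes R5

cycle = 32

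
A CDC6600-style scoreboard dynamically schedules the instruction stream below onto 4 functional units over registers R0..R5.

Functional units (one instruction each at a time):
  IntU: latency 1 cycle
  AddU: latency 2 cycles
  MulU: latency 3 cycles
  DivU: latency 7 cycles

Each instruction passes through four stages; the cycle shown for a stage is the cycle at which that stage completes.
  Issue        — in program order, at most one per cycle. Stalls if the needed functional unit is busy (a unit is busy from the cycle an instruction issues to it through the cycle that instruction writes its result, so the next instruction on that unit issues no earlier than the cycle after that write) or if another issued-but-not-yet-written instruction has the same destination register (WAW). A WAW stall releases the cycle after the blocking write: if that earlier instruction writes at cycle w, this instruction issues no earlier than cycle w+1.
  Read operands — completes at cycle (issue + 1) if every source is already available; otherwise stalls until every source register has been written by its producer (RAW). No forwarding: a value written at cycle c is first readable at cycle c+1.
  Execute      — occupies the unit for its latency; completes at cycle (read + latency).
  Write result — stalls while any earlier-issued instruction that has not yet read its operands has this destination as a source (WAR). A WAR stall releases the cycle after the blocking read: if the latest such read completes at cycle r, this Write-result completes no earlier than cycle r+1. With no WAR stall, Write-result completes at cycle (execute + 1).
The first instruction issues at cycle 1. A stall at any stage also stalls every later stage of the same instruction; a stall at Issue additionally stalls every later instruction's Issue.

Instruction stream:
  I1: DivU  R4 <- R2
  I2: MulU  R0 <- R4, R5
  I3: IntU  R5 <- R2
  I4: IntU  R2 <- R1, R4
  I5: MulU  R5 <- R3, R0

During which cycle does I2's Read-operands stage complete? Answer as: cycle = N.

I1 -> (1, 2, 9, 10)
I2 -> (2, 11, 14, 15)  // RAW R4: wait I1 write@10
I3 -> (3, 4, 5, 12)  // WAR R5: wait I2 read@11
I4 -> (13, 14, 15, 16)  // struct: IntU busy until I3 writes@12
I5 -> (16, 17, 20, 21)  // struct: MulU busy until I2 writes@15

cycle = 11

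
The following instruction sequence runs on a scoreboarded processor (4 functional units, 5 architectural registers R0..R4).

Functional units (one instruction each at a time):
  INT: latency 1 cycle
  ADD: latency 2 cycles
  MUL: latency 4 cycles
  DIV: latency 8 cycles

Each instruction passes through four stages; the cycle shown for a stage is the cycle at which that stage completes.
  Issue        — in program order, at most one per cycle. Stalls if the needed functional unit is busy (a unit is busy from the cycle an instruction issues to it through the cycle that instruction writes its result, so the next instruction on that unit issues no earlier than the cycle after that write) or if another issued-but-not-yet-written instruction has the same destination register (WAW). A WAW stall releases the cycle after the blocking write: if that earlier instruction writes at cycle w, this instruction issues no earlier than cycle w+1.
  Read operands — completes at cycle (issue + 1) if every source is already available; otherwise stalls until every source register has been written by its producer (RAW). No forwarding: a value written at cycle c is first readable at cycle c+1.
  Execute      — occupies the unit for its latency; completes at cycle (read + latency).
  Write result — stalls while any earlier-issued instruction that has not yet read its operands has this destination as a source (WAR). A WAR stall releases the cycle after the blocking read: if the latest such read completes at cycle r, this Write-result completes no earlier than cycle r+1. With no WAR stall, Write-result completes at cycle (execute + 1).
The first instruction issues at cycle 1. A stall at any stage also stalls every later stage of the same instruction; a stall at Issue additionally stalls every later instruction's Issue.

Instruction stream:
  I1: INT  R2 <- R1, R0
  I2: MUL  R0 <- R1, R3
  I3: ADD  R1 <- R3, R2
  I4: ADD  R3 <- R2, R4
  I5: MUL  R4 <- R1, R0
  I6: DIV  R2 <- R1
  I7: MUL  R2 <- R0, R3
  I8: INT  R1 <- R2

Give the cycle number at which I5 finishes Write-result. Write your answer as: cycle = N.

[1] I1 issues→INT
[2] I1 reads; I2 issues→MUL
[3] I1 exec-done; I2 reads; I3 issues→ADD
[4] I1 writes R2
[5] I3 reads
[7] I2 exec-done; I3 exec-done
[8] I2 writes R0; I3 writes R1
[9] I4 issues→ADD
[10] I4 reads; I5 issues→MUL
[11] I5 reads; I6 issues→DIV
[12] I4 exec-done; I6 reads
[13] I4 writes R3
[15] I5 exec-done
[16] I5 writes R4
[20] I6 exec-done
[21] I6 writes R2
[22] I7 issues→MUL
[23] I7 reads; I8 issues→INT
[27] I7 exec-done
[28] I7 writes R2
[29] I8 reads
[30] I8 exec-done
[31] I8 writes R1

cycle = 16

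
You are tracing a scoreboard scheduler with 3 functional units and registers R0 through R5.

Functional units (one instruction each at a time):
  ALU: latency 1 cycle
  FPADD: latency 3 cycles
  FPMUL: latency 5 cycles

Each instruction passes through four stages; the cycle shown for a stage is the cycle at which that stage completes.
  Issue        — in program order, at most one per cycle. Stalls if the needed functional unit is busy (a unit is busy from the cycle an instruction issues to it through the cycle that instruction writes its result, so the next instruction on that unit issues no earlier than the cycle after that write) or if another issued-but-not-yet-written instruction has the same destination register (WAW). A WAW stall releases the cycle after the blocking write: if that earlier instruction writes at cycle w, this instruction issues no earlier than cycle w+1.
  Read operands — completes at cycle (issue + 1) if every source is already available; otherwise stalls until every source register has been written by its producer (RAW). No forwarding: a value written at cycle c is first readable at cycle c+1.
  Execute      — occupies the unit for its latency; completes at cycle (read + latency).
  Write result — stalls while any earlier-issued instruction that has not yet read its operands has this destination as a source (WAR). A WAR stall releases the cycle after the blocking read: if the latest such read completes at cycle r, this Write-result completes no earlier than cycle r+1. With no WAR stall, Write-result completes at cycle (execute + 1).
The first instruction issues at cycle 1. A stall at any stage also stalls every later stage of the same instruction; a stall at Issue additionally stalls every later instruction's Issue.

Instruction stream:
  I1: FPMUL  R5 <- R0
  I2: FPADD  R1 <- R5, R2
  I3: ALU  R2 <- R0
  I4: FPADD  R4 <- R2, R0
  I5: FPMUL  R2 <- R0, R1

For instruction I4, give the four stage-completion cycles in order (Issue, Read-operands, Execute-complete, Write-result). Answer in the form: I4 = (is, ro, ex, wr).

I4 = (14, 15, 18, 19)

cycle 1: I1 issues→FPMUL
cycle 2: I1 reads; I2 issues→FPADD
cycle 3: I3 issues→ALU
cycle 4: I3 reads
cycle 5: I3 exec-done
cycle 7: I1 exec-done
cycle 8: I1 writes R5
cycle 9: I2 reads
cycle 10: I3 writes R2
cycle 12: I2 exec-done
cycle 13: I2 writes R1
cycle 14: I4 issues→FPADD
cycle 15: I4 reads; I5 issues→FPMUL
cycle 16: I5 reads
cycle 18: I4 exec-done
cycle 19: I4 writes R4
cycle 21: I5 exec-done
cycle 22: I5 writes R2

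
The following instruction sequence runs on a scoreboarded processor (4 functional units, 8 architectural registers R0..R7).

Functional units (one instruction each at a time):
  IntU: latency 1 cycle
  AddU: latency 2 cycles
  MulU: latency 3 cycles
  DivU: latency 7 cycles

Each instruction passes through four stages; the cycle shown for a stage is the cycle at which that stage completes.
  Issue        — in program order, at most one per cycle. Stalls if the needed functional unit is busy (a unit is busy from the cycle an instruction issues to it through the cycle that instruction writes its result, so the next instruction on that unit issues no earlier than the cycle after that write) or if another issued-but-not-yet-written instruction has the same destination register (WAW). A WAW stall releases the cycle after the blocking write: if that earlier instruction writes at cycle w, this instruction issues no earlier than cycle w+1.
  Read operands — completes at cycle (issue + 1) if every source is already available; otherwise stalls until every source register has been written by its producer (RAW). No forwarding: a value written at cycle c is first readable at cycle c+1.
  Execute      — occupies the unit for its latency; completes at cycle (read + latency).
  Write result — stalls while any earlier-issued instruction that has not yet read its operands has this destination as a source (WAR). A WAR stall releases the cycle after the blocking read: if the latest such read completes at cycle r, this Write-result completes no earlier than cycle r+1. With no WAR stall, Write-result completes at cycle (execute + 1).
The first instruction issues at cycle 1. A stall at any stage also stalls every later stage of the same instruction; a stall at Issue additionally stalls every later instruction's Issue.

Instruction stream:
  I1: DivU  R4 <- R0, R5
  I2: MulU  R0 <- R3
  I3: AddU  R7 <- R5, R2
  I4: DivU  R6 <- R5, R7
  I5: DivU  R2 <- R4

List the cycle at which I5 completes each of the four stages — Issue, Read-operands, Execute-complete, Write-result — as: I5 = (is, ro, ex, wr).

I5 = (21, 22, 29, 30)

I1 -> (1, 2, 9, 10)
I2 -> (2, 3, 6, 7)
I3 -> (3, 4, 6, 7)
I4 -> (11, 12, 19, 20)  // struct: DivU busy until I1 writes@10
I5 -> (21, 22, 29, 30)  // struct: DivU busy until I4 writes@20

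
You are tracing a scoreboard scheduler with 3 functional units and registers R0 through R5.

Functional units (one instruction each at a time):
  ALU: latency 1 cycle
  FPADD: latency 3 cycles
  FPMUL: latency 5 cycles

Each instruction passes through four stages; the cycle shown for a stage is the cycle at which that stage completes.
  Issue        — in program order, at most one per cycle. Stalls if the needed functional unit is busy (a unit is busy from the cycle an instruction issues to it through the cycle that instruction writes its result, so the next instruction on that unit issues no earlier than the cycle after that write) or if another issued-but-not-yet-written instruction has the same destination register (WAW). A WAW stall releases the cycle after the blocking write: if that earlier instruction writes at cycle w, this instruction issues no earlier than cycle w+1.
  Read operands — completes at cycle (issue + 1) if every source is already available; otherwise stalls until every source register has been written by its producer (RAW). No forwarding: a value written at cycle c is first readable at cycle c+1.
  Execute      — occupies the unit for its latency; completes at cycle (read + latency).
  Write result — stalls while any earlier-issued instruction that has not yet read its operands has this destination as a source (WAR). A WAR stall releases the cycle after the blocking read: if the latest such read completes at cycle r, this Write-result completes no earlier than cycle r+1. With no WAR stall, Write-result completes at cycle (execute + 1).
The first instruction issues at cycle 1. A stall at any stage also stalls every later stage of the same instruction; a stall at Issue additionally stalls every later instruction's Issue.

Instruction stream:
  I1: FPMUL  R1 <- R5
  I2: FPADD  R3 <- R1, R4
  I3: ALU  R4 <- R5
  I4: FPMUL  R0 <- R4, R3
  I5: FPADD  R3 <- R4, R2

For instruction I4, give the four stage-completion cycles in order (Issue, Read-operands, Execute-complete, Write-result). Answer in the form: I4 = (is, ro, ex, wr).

t=1  I1 issues→FPMUL
t=2  I1 reads | I2 issues→FPADD
t=3  I3 issues→ALU
t=4  I3 reads
t=5  I3 exec-done
t=7  I1 exec-done
t=8  I1 writes R1
t=9  I2 reads | I4 issues→FPMUL
t=10  I3 writes R4
t=12  I2 exec-done
t=13  I2 writes R3
t=14  I4 reads | I5 issues→FPADD
t=15  I5 reads
t=18  I5 exec-done
t=19  I4 exec-done | I5 writes R3
t=20  I4 writes R0

I4 = (9, 14, 19, 20)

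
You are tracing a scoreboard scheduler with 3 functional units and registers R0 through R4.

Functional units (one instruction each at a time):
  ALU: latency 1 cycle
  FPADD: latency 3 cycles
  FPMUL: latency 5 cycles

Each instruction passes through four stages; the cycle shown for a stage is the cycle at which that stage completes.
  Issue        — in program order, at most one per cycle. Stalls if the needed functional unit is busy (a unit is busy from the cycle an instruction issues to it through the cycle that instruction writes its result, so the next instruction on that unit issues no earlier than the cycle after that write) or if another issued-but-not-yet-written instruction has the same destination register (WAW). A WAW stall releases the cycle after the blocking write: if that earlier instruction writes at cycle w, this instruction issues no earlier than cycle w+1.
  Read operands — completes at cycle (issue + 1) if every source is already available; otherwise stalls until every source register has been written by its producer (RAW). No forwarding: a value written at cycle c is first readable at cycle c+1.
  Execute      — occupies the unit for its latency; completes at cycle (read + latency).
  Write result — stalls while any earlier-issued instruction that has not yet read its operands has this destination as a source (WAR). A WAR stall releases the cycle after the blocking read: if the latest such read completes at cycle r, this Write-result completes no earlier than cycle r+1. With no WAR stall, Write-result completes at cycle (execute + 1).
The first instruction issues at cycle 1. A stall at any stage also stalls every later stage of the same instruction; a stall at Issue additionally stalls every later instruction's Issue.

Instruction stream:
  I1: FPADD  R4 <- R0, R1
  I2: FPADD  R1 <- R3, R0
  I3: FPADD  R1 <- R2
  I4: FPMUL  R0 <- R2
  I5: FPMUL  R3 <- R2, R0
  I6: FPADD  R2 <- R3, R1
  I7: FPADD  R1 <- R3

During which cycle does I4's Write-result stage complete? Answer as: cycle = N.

cycle 1: I1 dispatched to FPADD
cycle 2: I1 operands ready
cycle 5: I1 complete
cycle 6: R4←I1
cycle 7: I2 dispatched to FPADD
cycle 8: I2 operands ready
cycle 11: I2 complete
cycle 12: R1←I2
cycle 13: I3 dispatched to FPADD
cycle 14: I3 operands ready; I4 dispatched to FPMUL
cycle 15: I4 operands ready
cycle 17: I3 complete
cycle 18: R1←I3
cycle 20: I4 complete
cycle 21: R0←I4
cycle 22: I5 dispatched to FPMUL
cycle 23: I5 operands ready; I6 dispatched to FPADD
cycle 28: I5 complete
cycle 29: R3←I5
cycle 30: I6 operands ready
cycle 33: I6 complete
cycle 34: R2←I6
cycle 35: I7 dispatched to FPADD
cycle 36: I7 operands ready
cycle 39: I7 complete
cycle 40: R1←I7

cycle = 21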